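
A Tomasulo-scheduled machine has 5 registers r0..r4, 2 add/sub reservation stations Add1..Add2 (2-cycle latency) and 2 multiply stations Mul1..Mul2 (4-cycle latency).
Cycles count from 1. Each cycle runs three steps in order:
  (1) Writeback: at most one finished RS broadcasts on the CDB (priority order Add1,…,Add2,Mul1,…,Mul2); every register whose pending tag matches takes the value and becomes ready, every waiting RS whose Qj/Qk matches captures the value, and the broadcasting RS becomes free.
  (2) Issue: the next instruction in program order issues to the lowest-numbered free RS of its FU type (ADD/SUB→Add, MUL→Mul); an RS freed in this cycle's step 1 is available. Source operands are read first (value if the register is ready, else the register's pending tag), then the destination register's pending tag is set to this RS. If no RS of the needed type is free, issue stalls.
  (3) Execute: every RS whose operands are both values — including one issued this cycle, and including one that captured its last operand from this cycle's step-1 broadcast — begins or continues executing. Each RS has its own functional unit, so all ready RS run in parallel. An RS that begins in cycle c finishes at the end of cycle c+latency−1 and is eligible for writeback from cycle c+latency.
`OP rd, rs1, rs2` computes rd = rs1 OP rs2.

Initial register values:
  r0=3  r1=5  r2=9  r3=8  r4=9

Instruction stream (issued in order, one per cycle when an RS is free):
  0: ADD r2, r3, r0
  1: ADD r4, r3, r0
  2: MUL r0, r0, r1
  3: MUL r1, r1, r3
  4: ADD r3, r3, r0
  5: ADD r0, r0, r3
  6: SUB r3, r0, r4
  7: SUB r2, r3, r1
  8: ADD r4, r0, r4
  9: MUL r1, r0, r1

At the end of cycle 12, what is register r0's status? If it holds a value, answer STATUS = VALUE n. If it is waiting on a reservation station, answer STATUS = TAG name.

STATUS = VALUE 38

c1: issue ADD r2<-Add1 | r0:3,r1:5,r2:Add1,r3:8,r4:9
c2: issue ADD r4<-Add2 | r0:3,r1:5,r2:Add1,r3:8,r4:Add2
c3: CDB Add1=11; issue MUL r0<-Mul1 | r0:Mul1,r1:5,r2:11,r3:8,r4:Add2
c4: CDB Add2=11; issue MUL r1<-Mul2 | r0:Mul1,r1:Mul2,r2:11,r3:8,r4:11
c5: issue ADD r3<-Add1 | r0:Mul1,r1:Mul2,r2:11,r3:Add1,r4:11
c6: issue ADD r0<-Add2 | r0:Add2,r1:Mul2,r2:11,r3:Add1,r4:11
c7: CDB Mul1=15; stall | r0:Add2,r1:Mul2,r2:11,r3:Add1,r4:11
c8: CDB Mul2=40; stall | r0:Add2,r1:40,r2:11,r3:Add1,r4:11
c9: CDB Add1=23; issue SUB r3<-Add1 | r0:Add2,r1:40,r2:11,r3:Add1,r4:11
c10: stall | r0:Add2,r1:40,r2:11,r3:Add1,r4:11
c11: CDB Add2=38; issue SUB r2<-Add2 | r0:38,r1:40,r2:Add2,r3:Add1,r4:11
c12: stall | r0:38,r1:40,r2:Add2,r3:Add1,r4:11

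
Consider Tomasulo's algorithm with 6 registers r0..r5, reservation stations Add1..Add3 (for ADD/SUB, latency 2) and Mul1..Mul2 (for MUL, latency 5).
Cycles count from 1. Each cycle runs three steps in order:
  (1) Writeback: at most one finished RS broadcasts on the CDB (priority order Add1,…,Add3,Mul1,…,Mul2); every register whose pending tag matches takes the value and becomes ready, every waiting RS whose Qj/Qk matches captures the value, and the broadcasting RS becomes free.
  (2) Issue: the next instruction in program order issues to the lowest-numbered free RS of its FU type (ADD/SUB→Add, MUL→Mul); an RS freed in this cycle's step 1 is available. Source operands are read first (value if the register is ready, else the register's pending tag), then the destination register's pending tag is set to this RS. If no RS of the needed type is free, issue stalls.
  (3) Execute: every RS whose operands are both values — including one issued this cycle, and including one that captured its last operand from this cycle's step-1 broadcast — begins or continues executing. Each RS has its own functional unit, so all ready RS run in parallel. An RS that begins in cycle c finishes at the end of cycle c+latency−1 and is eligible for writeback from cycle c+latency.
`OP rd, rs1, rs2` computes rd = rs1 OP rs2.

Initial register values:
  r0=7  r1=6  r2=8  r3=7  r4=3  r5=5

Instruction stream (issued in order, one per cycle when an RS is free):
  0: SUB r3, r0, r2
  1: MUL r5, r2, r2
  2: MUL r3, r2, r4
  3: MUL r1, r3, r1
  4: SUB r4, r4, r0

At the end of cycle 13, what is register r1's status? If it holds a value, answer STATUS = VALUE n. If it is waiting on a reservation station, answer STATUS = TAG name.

cycle 1: issue SUB r3<-Add1 // r0:7,r1:6,r2:8,r3:Add1,r4:3,r5:5
cycle 2: issue MUL r5<-Mul1 // r0:7,r1:6,r2:8,r3:Add1,r4:3,r5:Mul1
cycle 3: CDB Add1=-1; issue MUL r3<-Mul2 // r0:7,r1:6,r2:8,r3:Mul2,r4:3,r5:Mul1
cycle 4: stall // r0:7,r1:6,r2:8,r3:Mul2,r4:3,r5:Mul1
cycle 5: stall // r0:7,r1:6,r2:8,r3:Mul2,r4:3,r5:Mul1
cycle 6: stall // r0:7,r1:6,r2:8,r3:Mul2,r4:3,r5:Mul1
cycle 7: CDB Mul1=64; issue MUL r1<-Mul1 // r0:7,r1:Mul1,r2:8,r3:Mul2,r4:3,r5:64
cycle 8: CDB Mul2=24; issue SUB r4<-Add1 // r0:7,r1:Mul1,r2:8,r3:24,r4:Add1,r5:64
cycle 9: - // r0:7,r1:Mul1,r2:8,r3:24,r4:Add1,r5:64
cycle 10: CDB Add1=-4 // r0:7,r1:Mul1,r2:8,r3:24,r4:-4,r5:64
cycle 11: - // r0:7,r1:Mul1,r2:8,r3:24,r4:-4,r5:64
cycle 12: - // r0:7,r1:Mul1,r2:8,r3:24,r4:-4,r5:64
cycle 13: CDB Mul1=144 // r0:7,r1:144,r2:8,r3:24,r4:-4,r5:64

STATUS = VALUE 144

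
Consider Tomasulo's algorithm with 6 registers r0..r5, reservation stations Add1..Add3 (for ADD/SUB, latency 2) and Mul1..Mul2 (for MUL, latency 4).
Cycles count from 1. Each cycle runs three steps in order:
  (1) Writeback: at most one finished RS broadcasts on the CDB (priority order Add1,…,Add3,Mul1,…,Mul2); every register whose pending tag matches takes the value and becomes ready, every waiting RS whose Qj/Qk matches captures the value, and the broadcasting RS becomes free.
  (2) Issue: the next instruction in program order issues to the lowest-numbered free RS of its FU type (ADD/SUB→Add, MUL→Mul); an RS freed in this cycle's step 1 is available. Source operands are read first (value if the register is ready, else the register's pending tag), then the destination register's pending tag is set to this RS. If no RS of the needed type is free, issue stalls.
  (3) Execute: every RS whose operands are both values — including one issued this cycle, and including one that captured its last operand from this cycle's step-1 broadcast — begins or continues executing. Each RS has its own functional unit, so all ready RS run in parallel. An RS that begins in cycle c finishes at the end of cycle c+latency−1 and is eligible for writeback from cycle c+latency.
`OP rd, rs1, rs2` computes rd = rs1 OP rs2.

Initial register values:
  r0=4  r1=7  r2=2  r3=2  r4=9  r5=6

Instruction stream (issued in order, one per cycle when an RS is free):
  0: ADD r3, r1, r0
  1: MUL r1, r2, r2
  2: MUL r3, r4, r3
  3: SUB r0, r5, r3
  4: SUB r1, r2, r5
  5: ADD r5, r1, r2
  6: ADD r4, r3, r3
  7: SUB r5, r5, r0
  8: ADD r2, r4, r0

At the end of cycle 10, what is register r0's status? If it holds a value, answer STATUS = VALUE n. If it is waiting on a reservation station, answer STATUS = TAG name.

STATUS = VALUE -93

  c1: issue ADD r3<-Add1  regs: r0:4,r1:7,r2:2,r3:Add1,r4:9,r5:6
  c2: issue MUL r1<-Mul1  regs: r0:4,r1:Mul1,r2:2,r3:Add1,r4:9,r5:6
  c3: CDB Add1=11; issue MUL r3<-Mul2  regs: r0:4,r1:Mul1,r2:2,r3:Mul2,r4:9,r5:6
  c4: issue SUB r0<-Add1  regs: r0:Add1,r1:Mul1,r2:2,r3:Mul2,r4:9,r5:6
  c5: issue SUB r1<-Add2  regs: r0:Add1,r1:Add2,r2:2,r3:Mul2,r4:9,r5:6
  c6: CDB Mul1=4; issue ADD r5<-Add3  regs: r0:Add1,r1:Add2,r2:2,r3:Mul2,r4:9,r5:Add3
  c7: CDB Add2=-4; issue ADD r4<-Add2  regs: r0:Add1,r1:-4,r2:2,r3:Mul2,r4:Add2,r5:Add3
  c8: CDB Mul2=99; stall  regs: r0:Add1,r1:-4,r2:2,r3:99,r4:Add2,r5:Add3
  c9: CDB Add3=-2; issue SUB r5<-Add3  regs: r0:Add1,r1:-4,r2:2,r3:99,r4:Add2,r5:Add3
  c10: CDB Add1=-93; issue ADD r2<-Add1  regs: r0:-93,r1:-4,r2:Add1,r3:99,r4:Add2,r5:Add3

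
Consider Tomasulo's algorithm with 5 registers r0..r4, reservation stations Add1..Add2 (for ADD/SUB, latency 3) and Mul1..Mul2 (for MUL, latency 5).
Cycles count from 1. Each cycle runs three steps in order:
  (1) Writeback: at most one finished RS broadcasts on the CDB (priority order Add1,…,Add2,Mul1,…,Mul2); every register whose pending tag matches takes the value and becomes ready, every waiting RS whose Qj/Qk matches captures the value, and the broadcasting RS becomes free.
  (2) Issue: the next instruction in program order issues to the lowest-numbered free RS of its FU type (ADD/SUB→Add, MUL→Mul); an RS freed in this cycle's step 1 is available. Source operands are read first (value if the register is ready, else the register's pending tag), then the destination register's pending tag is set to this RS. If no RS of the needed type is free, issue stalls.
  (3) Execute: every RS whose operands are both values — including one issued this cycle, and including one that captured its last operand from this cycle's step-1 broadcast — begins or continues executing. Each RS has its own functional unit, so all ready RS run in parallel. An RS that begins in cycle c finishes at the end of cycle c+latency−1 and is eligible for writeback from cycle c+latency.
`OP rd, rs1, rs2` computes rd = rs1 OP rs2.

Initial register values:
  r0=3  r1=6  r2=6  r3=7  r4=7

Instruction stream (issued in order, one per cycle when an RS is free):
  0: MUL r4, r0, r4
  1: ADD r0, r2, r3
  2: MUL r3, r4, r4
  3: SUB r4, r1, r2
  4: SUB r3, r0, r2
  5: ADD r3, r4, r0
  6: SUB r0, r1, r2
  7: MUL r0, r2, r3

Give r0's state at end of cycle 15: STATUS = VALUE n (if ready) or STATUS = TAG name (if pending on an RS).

cycle 1: issue MUL r4<-Mul1 // r0:3,r1:6,r2:6,r3:7,r4:Mul1
cycle 2: issue ADD r0<-Add1 // r0:Add1,r1:6,r2:6,r3:7,r4:Mul1
cycle 3: issue MUL r3<-Mul2 // r0:Add1,r1:6,r2:6,r3:Mul2,r4:Mul1
cycle 4: issue SUB r4<-Add2 // r0:Add1,r1:6,r2:6,r3:Mul2,r4:Add2
cycle 5: CDB Add1=13; issue SUB r3<-Add1 // r0:13,r1:6,r2:6,r3:Add1,r4:Add2
cycle 6: CDB Mul1=21; stall // r0:13,r1:6,r2:6,r3:Add1,r4:Add2
cycle 7: CDB Add2=0; issue ADD r3<-Add2 // r0:13,r1:6,r2:6,r3:Add2,r4:0
cycle 8: CDB Add1=7; issue SUB r0<-Add1 // r0:Add1,r1:6,r2:6,r3:Add2,r4:0
cycle 9: issue MUL r0<-Mul1 // r0:Mul1,r1:6,r2:6,r3:Add2,r4:0
cycle 10: CDB Add2=13 // r0:Mul1,r1:6,r2:6,r3:13,r4:0
cycle 11: CDB Add1=0 // r0:Mul1,r1:6,r2:6,r3:13,r4:0
cycle 12: CDB Mul2=441 // r0:Mul1,r1:6,r2:6,r3:13,r4:0
cycle 13: - // r0:Mul1,r1:6,r2:6,r3:13,r4:0
cycle 14: - // r0:Mul1,r1:6,r2:6,r3:13,r4:0
cycle 15: CDB Mul1=78 // r0:78,r1:6,r2:6,r3:13,r4:0

STATUS = VALUE 78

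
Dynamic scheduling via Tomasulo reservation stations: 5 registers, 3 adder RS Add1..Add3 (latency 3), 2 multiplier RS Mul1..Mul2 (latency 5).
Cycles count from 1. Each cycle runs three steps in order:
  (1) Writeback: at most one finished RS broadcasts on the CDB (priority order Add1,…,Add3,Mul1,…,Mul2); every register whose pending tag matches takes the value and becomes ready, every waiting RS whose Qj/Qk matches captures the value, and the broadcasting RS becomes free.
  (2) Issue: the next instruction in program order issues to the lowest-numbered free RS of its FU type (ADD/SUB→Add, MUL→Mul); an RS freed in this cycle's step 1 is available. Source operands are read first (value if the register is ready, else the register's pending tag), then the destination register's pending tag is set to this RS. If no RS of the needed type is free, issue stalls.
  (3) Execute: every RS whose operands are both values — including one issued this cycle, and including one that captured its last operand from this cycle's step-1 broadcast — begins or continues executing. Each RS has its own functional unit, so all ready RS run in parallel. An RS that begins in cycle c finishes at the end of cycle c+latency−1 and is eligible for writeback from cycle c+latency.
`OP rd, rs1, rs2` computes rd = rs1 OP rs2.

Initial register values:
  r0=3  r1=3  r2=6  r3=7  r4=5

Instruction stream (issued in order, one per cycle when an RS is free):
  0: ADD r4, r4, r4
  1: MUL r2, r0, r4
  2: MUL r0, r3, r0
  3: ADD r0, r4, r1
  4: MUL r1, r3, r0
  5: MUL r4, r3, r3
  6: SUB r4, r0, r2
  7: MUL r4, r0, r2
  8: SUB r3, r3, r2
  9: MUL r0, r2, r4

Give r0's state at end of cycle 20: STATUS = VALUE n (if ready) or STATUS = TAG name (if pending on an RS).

c1: issue ADD r4<-Add1 | r0:3,r1:3,r2:6,r3:7,r4:Add1
c2: issue MUL r2<-Mul1 | r0:3,r1:3,r2:Mul1,r3:7,r4:Add1
c3: issue MUL r0<-Mul2 | r0:Mul2,r1:3,r2:Mul1,r3:7,r4:Add1
c4: CDB Add1=10; issue ADD r0<-Add1 | r0:Add1,r1:3,r2:Mul1,r3:7,r4:10
c5: stall | r0:Add1,r1:3,r2:Mul1,r3:7,r4:10
c6: stall | r0:Add1,r1:3,r2:Mul1,r3:7,r4:10
c7: CDB Add1=13; stall | r0:13,r1:3,r2:Mul1,r3:7,r4:10
c8: CDB Mul2=21; issue MUL r1<-Mul2 | r0:13,r1:Mul2,r2:Mul1,r3:7,r4:10
c9: CDB Mul1=30; issue MUL r4<-Mul1 | r0:13,r1:Mul2,r2:30,r3:7,r4:Mul1
c10: issue SUB r4<-Add1 | r0:13,r1:Mul2,r2:30,r3:7,r4:Add1
c11: stall | r0:13,r1:Mul2,r2:30,r3:7,r4:Add1
c12: stall | r0:13,r1:Mul2,r2:30,r3:7,r4:Add1
c13: CDB Add1=-17; stall | r0:13,r1:Mul2,r2:30,r3:7,r4:-17
c14: CDB Mul1=49; issue MUL r4<-Mul1 | r0:13,r1:Mul2,r2:30,r3:7,r4:Mul1
c15: CDB Mul2=91; issue SUB r3<-Add1 | r0:13,r1:91,r2:30,r3:Add1,r4:Mul1
c16: issue MUL r0<-Mul2 | r0:Mul2,r1:91,r2:30,r3:Add1,r4:Mul1
c17: - | r0:Mul2,r1:91,r2:30,r3:Add1,r4:Mul1
c18: CDB Add1=-23 | r0:Mul2,r1:91,r2:30,r3:-23,r4:Mul1
c19: CDB Mul1=390 | r0:Mul2,r1:91,r2:30,r3:-23,r4:390
c20: - | r0:Mul2,r1:91,r2:30,r3:-23,r4:390

STATUS = TAG Mul2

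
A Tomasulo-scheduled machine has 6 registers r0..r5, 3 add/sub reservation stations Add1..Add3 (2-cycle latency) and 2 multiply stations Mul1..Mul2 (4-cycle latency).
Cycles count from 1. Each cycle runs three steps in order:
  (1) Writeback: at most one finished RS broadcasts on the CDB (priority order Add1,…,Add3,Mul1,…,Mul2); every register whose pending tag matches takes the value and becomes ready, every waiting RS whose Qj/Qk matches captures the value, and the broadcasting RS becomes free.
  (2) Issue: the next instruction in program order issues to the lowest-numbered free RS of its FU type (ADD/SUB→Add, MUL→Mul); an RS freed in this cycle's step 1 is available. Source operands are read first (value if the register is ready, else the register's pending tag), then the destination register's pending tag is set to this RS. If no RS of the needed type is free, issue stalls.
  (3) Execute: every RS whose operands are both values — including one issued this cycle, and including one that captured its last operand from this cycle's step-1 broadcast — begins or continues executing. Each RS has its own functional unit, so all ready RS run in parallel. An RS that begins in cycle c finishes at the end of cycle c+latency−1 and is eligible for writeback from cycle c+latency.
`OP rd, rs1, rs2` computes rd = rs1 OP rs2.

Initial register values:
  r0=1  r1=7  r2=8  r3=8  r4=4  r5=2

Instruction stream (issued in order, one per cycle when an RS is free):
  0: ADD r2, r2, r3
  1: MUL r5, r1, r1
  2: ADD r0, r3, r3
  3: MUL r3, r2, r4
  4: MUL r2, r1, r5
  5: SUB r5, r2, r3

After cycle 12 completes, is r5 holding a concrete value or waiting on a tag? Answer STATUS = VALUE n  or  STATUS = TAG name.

c1: issue ADD r2<-Add1 | r0:1,r1:7,r2:Add1,r3:8,r4:4,r5:2
c2: issue MUL r5<-Mul1 | r0:1,r1:7,r2:Add1,r3:8,r4:4,r5:Mul1
c3: CDB Add1=16; issue ADD r0<-Add1 | r0:Add1,r1:7,r2:16,r3:8,r4:4,r5:Mul1
c4: issue MUL r3<-Mul2 | r0:Add1,r1:7,r2:16,r3:Mul2,r4:4,r5:Mul1
c5: CDB Add1=16; stall | r0:16,r1:7,r2:16,r3:Mul2,r4:4,r5:Mul1
c6: CDB Mul1=49; issue MUL r2<-Mul1 | r0:16,r1:7,r2:Mul1,r3:Mul2,r4:4,r5:49
c7: issue SUB r5<-Add1 | r0:16,r1:7,r2:Mul1,r3:Mul2,r4:4,r5:Add1
c8: CDB Mul2=64 | r0:16,r1:7,r2:Mul1,r3:64,r4:4,r5:Add1
c9: - | r0:16,r1:7,r2:Mul1,r3:64,r4:4,r5:Add1
c10: CDB Mul1=343 | r0:16,r1:7,r2:343,r3:64,r4:4,r5:Add1
c11: - | r0:16,r1:7,r2:343,r3:64,r4:4,r5:Add1
c12: CDB Add1=279 | r0:16,r1:7,r2:343,r3:64,r4:4,r5:279

STATUS = VALUE 279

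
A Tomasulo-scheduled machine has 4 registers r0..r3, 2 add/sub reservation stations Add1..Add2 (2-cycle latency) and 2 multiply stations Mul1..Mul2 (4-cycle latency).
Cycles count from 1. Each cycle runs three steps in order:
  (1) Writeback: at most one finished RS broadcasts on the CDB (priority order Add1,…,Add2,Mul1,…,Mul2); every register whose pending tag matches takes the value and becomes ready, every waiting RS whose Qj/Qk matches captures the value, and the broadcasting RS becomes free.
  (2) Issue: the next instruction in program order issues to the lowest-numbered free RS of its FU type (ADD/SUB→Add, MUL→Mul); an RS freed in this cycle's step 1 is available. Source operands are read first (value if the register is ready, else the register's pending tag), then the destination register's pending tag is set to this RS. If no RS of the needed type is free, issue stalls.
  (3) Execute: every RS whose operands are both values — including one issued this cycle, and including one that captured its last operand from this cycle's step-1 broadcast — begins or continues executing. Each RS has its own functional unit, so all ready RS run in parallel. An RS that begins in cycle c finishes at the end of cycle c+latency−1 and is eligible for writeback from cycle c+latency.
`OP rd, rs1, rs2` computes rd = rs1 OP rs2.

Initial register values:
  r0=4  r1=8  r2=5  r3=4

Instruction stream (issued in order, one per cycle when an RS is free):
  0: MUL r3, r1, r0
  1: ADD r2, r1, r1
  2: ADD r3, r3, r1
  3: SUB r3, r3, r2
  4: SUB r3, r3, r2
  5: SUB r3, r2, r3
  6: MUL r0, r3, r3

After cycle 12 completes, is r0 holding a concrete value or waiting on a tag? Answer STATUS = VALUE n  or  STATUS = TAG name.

  c1: issue MUL r3<-Mul1  regs: r0:4,r1:8,r2:5,r3:Mul1
  c2: issue ADD r2<-Add1  regs: r0:4,r1:8,r2:Add1,r3:Mul1
  c3: issue ADD r3<-Add2  regs: r0:4,r1:8,r2:Add1,r3:Add2
  c4: CDB Add1=16; issue SUB r3<-Add1  regs: r0:4,r1:8,r2:16,r3:Add1
  c5: CDB Mul1=32; stall  regs: r0:4,r1:8,r2:16,r3:Add1
  c6: stall  regs: r0:4,r1:8,r2:16,r3:Add1
  c7: CDB Add2=40; issue SUB r3<-Add2  regs: r0:4,r1:8,r2:16,r3:Add2
  c8: stall  regs: r0:4,r1:8,r2:16,r3:Add2
  c9: CDB Add1=24; issue SUB r3<-Add1  regs: r0:4,r1:8,r2:16,r3:Add1
  c10: issue MUL r0<-Mul1  regs: r0:Mul1,r1:8,r2:16,r3:Add1
  c11: CDB Add2=8  regs: r0:Mul1,r1:8,r2:16,r3:Add1
  c12: -  regs: r0:Mul1,r1:8,r2:16,r3:Add1

STATUS = TAG Mul1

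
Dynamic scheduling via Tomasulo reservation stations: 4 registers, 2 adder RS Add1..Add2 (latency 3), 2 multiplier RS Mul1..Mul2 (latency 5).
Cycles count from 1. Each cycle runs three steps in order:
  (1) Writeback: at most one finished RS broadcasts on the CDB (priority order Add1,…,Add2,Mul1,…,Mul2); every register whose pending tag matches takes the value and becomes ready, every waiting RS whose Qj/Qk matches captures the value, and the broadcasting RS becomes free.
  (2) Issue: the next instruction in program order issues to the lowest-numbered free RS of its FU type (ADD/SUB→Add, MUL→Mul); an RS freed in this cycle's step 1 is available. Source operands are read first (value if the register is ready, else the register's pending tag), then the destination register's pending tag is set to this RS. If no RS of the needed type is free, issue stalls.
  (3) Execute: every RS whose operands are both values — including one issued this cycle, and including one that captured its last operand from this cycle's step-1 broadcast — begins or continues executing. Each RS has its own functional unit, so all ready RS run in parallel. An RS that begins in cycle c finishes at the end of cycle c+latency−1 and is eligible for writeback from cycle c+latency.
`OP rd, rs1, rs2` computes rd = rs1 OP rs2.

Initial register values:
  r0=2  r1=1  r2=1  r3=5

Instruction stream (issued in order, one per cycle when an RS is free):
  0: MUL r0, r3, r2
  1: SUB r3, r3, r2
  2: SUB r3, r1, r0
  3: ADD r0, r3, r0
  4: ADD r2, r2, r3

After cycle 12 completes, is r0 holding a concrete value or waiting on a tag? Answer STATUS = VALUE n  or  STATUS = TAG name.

  c1: issue MUL r0<-Mul1  regs: r0:Mul1,r1:1,r2:1,r3:5
  c2: issue SUB r3<-Add1  regs: r0:Mul1,r1:1,r2:1,r3:Add1
  c3: issue SUB r3<-Add2  regs: r0:Mul1,r1:1,r2:1,r3:Add2
  c4: stall  regs: r0:Mul1,r1:1,r2:1,r3:Add2
  c5: CDB Add1=4; issue ADD r0<-Add1  regs: r0:Add1,r1:1,r2:1,r3:Add2
  c6: CDB Mul1=5; stall  regs: r0:Add1,r1:1,r2:1,r3:Add2
  c7: stall  regs: r0:Add1,r1:1,r2:1,r3:Add2
  c8: stall  regs: r0:Add1,r1:1,r2:1,r3:Add2
  c9: CDB Add2=-4; issue ADD r2<-Add2  regs: r0:Add1,r1:1,r2:Add2,r3:-4
  c10: -  regs: r0:Add1,r1:1,r2:Add2,r3:-4
  c11: -  regs: r0:Add1,r1:1,r2:Add2,r3:-4
  c12: CDB Add1=1  regs: r0:1,r1:1,r2:Add2,r3:-4

STATUS = VALUE 1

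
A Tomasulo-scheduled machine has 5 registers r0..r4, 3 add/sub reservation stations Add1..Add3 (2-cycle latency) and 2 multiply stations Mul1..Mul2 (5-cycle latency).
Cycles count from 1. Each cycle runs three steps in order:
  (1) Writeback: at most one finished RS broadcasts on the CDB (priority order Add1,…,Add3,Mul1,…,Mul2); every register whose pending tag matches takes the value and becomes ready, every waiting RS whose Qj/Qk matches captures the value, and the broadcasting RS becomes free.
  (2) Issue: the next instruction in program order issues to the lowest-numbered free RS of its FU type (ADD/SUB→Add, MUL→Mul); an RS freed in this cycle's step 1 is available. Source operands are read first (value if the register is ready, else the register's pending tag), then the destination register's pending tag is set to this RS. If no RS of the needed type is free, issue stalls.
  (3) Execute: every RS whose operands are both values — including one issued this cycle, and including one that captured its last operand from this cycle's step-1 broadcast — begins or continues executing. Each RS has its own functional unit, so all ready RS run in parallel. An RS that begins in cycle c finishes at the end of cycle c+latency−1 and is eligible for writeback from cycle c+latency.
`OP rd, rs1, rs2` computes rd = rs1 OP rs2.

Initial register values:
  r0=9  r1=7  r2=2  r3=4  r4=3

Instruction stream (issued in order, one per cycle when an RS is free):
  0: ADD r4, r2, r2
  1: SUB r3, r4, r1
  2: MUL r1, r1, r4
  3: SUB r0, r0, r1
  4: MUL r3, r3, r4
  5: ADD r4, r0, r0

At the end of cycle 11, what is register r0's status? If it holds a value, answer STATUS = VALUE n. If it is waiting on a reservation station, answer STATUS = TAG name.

c1: issue ADD r4<-Add1 | r0:9,r1:7,r2:2,r3:4,r4:Add1
c2: issue SUB r3<-Add2 | r0:9,r1:7,r2:2,r3:Add2,r4:Add1
c3: CDB Add1=4; issue MUL r1<-Mul1 | r0:9,r1:Mul1,r2:2,r3:Add2,r4:4
c4: issue SUB r0<-Add1 | r0:Add1,r1:Mul1,r2:2,r3:Add2,r4:4
c5: CDB Add2=-3; issue MUL r3<-Mul2 | r0:Add1,r1:Mul1,r2:2,r3:Mul2,r4:4
c6: issue ADD r4<-Add2 | r0:Add1,r1:Mul1,r2:2,r3:Mul2,r4:Add2
c7: - | r0:Add1,r1:Mul1,r2:2,r3:Mul2,r4:Add2
c8: CDB Mul1=28 | r0:Add1,r1:28,r2:2,r3:Mul2,r4:Add2
c9: - | r0:Add1,r1:28,r2:2,r3:Mul2,r4:Add2
c10: CDB Add1=-19 | r0:-19,r1:28,r2:2,r3:Mul2,r4:Add2
c11: CDB Mul2=-12 | r0:-19,r1:28,r2:2,r3:-12,r4:Add2

STATUS = VALUE -19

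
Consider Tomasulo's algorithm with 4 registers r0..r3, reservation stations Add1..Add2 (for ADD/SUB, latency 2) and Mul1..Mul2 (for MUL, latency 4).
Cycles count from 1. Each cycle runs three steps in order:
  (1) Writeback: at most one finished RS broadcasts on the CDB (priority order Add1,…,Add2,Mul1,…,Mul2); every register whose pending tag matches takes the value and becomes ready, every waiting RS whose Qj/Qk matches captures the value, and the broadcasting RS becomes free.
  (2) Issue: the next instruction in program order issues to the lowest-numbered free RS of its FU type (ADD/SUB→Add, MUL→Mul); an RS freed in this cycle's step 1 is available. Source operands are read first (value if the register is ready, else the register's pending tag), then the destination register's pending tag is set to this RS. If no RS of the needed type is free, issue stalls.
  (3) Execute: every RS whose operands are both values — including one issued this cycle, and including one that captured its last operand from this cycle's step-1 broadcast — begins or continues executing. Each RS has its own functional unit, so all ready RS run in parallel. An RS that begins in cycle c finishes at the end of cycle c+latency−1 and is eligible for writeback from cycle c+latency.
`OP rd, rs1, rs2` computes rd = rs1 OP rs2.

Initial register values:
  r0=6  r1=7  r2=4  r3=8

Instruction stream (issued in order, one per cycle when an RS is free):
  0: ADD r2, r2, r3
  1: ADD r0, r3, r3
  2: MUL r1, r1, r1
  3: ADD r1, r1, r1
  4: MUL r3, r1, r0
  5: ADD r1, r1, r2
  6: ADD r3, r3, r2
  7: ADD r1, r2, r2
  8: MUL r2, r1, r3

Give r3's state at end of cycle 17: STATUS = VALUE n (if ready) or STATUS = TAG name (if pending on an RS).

cycle 1: issue ADD r2<-Add1 // r0:6,r1:7,r2:Add1,r3:8
cycle 2: issue ADD r0<-Add2 // r0:Add2,r1:7,r2:Add1,r3:8
cycle 3: CDB Add1=12; issue MUL r1<-Mul1 // r0:Add2,r1:Mul1,r2:12,r3:8
cycle 4: CDB Add2=16; issue ADD r1<-Add1 // r0:16,r1:Add1,r2:12,r3:8
cycle 5: issue MUL r3<-Mul2 // r0:16,r1:Add1,r2:12,r3:Mul2
cycle 6: issue ADD r1<-Add2 // r0:16,r1:Add2,r2:12,r3:Mul2
cycle 7: CDB Mul1=49; stall // r0:16,r1:Add2,r2:12,r3:Mul2
cycle 8: stall // r0:16,r1:Add2,r2:12,r3:Mul2
cycle 9: CDB Add1=98; issue ADD r3<-Add1 // r0:16,r1:Add2,r2:12,r3:Add1
cycle 10: stall // r0:16,r1:Add2,r2:12,r3:Add1
cycle 11: CDB Add2=110; issue ADD r1<-Add2 // r0:16,r1:Add2,r2:12,r3:Add1
cycle 12: issue MUL r2<-Mul1 // r0:16,r1:Add2,r2:Mul1,r3:Add1
cycle 13: CDB Add2=24 // r0:16,r1:24,r2:Mul1,r3:Add1
cycle 14: CDB Mul2=1568 // r0:16,r1:24,r2:Mul1,r3:Add1
cycle 15: - // r0:16,r1:24,r2:Mul1,r3:Add1
cycle 16: CDB Add1=1580 // r0:16,r1:24,r2:Mul1,r3:1580
cycle 17: - // r0:16,r1:24,r2:Mul1,r3:1580

STATUS = VALUE 1580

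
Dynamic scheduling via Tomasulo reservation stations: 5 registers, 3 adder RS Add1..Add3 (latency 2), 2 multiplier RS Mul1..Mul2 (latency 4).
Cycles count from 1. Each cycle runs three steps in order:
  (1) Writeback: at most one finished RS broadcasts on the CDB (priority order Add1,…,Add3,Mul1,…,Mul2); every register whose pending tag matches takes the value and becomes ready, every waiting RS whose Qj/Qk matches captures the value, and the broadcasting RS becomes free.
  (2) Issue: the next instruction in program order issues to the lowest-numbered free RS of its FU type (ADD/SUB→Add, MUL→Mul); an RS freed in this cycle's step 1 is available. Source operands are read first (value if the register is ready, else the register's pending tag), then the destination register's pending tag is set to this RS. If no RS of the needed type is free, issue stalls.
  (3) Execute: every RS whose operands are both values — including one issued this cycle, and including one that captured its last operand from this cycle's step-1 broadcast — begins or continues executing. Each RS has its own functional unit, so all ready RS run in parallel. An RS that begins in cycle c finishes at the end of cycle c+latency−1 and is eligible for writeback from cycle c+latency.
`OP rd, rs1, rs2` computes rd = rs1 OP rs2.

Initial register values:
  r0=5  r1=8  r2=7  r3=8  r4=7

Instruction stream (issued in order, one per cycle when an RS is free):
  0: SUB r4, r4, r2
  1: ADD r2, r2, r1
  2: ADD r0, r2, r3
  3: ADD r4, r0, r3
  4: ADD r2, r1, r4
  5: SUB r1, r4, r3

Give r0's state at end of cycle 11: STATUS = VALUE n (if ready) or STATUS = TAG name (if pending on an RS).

STATUS = VALUE 23

cycle 1: issue SUB r4<-Add1 // r0:5,r1:8,r2:7,r3:8,r4:Add1
cycle 2: issue ADD r2<-Add2 // r0:5,r1:8,r2:Add2,r3:8,r4:Add1
cycle 3: CDB Add1=0; issue ADD r0<-Add1 // r0:Add1,r1:8,r2:Add2,r3:8,r4:0
cycle 4: CDB Add2=15; issue ADD r4<-Add2 // r0:Add1,r1:8,r2:15,r3:8,r4:Add2
cycle 5: issue ADD r2<-Add3 // r0:Add1,r1:8,r2:Add3,r3:8,r4:Add2
cycle 6: CDB Add1=23; issue SUB r1<-Add1 // r0:23,r1:Add1,r2:Add3,r3:8,r4:Add2
cycle 7: - // r0:23,r1:Add1,r2:Add3,r3:8,r4:Add2
cycle 8: CDB Add2=31 // r0:23,r1:Add1,r2:Add3,r3:8,r4:31
cycle 9: - // r0:23,r1:Add1,r2:Add3,r3:8,r4:31
cycle 10: CDB Add1=23 // r0:23,r1:23,r2:Add3,r3:8,r4:31
cycle 11: CDB Add3=39 // r0:23,r1:23,r2:39,r3:8,r4:31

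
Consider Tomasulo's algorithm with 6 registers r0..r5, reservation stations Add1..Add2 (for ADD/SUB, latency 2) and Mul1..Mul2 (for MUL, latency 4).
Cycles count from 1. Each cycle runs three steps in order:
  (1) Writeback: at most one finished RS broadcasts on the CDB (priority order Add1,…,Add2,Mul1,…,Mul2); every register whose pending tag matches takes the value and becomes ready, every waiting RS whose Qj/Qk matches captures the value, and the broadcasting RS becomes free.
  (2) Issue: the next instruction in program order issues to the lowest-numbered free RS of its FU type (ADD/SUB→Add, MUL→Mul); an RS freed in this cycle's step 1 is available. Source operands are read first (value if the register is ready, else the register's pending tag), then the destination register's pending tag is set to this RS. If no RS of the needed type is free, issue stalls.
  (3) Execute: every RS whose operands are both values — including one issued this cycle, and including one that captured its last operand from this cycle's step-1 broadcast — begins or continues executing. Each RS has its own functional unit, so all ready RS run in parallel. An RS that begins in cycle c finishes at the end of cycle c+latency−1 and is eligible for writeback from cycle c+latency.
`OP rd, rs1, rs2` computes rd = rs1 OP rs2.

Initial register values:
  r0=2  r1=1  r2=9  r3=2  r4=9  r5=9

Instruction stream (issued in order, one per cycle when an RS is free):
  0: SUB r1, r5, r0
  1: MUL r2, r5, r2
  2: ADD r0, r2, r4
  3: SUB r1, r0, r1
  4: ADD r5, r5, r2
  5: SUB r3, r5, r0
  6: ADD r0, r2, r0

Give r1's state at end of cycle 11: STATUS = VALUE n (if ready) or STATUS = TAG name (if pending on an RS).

STATUS = VALUE 83

  c1: issue SUB r1<-Add1  regs: r0:2,r1:Add1,r2:9,r3:2,r4:9,r5:9
  c2: issue MUL r2<-Mul1  regs: r0:2,r1:Add1,r2:Mul1,r3:2,r4:9,r5:9
  c3: CDB Add1=7; issue ADD r0<-Add1  regs: r0:Add1,r1:7,r2:Mul1,r3:2,r4:9,r5:9
  c4: issue SUB r1<-Add2  regs: r0:Add1,r1:Add2,r2:Mul1,r3:2,r4:9,r5:9
  c5: stall  regs: r0:Add1,r1:Add2,r2:Mul1,r3:2,r4:9,r5:9
  c6: CDB Mul1=81; stall  regs: r0:Add1,r1:Add2,r2:81,r3:2,r4:9,r5:9
  c7: stall  regs: r0:Add1,r1:Add2,r2:81,r3:2,r4:9,r5:9
  c8: CDB Add1=90; issue ADD r5<-Add1  regs: r0:90,r1:Add2,r2:81,r3:2,r4:9,r5:Add1
  c9: stall  regs: r0:90,r1:Add2,r2:81,r3:2,r4:9,r5:Add1
  c10: CDB Add1=90; issue SUB r3<-Add1  regs: r0:90,r1:Add2,r2:81,r3:Add1,r4:9,r5:90
  c11: CDB Add2=83; issue ADD r0<-Add2  regs: r0:Add2,r1:83,r2:81,r3:Add1,r4:9,r5:90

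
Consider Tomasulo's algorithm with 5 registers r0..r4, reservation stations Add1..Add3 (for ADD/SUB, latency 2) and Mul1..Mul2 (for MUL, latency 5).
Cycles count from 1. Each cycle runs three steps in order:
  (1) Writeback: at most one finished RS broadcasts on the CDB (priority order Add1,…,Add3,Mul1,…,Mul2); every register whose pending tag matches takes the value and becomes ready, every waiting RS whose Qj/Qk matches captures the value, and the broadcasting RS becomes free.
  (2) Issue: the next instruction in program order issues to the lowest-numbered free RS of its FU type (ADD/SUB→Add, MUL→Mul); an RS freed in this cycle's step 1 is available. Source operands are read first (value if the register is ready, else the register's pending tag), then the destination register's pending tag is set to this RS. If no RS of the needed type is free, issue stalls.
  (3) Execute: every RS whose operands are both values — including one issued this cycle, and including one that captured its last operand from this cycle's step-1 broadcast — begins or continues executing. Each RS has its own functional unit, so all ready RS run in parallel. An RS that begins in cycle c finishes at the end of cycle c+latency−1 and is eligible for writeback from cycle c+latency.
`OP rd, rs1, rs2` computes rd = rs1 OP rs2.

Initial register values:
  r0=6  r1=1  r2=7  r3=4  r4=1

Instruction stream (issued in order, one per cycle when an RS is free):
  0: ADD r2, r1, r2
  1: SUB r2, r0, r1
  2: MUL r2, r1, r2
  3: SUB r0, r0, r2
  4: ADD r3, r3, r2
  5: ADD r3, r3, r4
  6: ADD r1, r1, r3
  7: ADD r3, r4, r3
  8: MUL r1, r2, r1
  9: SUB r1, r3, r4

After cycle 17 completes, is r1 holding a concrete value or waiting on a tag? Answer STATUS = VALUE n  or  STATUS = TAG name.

STATUS = TAG Add3

c1: issue ADD r2<-Add1 | r0:6,r1:1,r2:Add1,r3:4,r4:1
c2: issue SUB r2<-Add2 | r0:6,r1:1,r2:Add2,r3:4,r4:1
c3: CDB Add1=8; issue MUL r2<-Mul1 | r0:6,r1:1,r2:Mul1,r3:4,r4:1
c4: CDB Add2=5; issue SUB r0<-Add1 | r0:Add1,r1:1,r2:Mul1,r3:4,r4:1
c5: issue ADD r3<-Add2 | r0:Add1,r1:1,r2:Mul1,r3:Add2,r4:1
c6: issue ADD r3<-Add3 | r0:Add1,r1:1,r2:Mul1,r3:Add3,r4:1
c7: stall | r0:Add1,r1:1,r2:Mul1,r3:Add3,r4:1
c8: stall | r0:Add1,r1:1,r2:Mul1,r3:Add3,r4:1
c9: CDB Mul1=5; stall | r0:Add1,r1:1,r2:5,r3:Add3,r4:1
c10: stall | r0:Add1,r1:1,r2:5,r3:Add3,r4:1
c11: CDB Add1=1; issue ADD r1<-Add1 | r0:1,r1:Add1,r2:5,r3:Add3,r4:1
c12: CDB Add2=9; issue ADD r3<-Add2 | r0:1,r1:Add1,r2:5,r3:Add2,r4:1
c13: issue MUL r1<-Mul1 | r0:1,r1:Mul1,r2:5,r3:Add2,r4:1
c14: CDB Add3=10; issue SUB r1<-Add3 | r0:1,r1:Add3,r2:5,r3:Add2,r4:1
c15: - | r0:1,r1:Add3,r2:5,r3:Add2,r4:1
c16: CDB Add1=11 | r0:1,r1:Add3,r2:5,r3:Add2,r4:1
c17: CDB Add2=11 | r0:1,r1:Add3,r2:5,r3:11,r4:1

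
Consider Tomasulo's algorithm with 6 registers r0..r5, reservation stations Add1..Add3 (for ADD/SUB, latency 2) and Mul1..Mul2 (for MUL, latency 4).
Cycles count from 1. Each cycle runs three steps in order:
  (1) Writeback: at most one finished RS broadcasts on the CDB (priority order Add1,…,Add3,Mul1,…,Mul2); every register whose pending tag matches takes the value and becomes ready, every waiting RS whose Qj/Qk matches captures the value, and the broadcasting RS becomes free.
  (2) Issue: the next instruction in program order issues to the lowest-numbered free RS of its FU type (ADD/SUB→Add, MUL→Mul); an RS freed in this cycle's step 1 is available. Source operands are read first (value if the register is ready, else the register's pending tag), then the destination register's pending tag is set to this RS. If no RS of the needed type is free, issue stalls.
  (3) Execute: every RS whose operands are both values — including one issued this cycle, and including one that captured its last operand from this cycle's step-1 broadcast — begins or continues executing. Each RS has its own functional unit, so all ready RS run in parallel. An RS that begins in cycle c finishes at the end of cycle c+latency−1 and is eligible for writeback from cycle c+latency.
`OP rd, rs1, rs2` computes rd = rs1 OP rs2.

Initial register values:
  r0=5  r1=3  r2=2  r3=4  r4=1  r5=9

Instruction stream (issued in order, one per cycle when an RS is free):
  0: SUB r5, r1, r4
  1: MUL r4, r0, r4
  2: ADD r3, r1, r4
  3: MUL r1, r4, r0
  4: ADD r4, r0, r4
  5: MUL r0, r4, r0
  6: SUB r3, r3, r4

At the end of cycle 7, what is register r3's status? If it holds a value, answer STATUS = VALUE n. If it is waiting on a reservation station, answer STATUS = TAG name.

c1: issue SUB r5<-Add1 | r0:5,r1:3,r2:2,r3:4,r4:1,r5:Add1
c2: issue MUL r4<-Mul1 | r0:5,r1:3,r2:2,r3:4,r4:Mul1,r5:Add1
c3: CDB Add1=2; issue ADD r3<-Add1 | r0:5,r1:3,r2:2,r3:Add1,r4:Mul1,r5:2
c4: issue MUL r1<-Mul2 | r0:5,r1:Mul2,r2:2,r3:Add1,r4:Mul1,r5:2
c5: issue ADD r4<-Add2 | r0:5,r1:Mul2,r2:2,r3:Add1,r4:Add2,r5:2
c6: CDB Mul1=5; issue MUL r0<-Mul1 | r0:Mul1,r1:Mul2,r2:2,r3:Add1,r4:Add2,r5:2
c7: issue SUB r3<-Add3 | r0:Mul1,r1:Mul2,r2:2,r3:Add3,r4:Add2,r5:2

STATUS = TAG Add3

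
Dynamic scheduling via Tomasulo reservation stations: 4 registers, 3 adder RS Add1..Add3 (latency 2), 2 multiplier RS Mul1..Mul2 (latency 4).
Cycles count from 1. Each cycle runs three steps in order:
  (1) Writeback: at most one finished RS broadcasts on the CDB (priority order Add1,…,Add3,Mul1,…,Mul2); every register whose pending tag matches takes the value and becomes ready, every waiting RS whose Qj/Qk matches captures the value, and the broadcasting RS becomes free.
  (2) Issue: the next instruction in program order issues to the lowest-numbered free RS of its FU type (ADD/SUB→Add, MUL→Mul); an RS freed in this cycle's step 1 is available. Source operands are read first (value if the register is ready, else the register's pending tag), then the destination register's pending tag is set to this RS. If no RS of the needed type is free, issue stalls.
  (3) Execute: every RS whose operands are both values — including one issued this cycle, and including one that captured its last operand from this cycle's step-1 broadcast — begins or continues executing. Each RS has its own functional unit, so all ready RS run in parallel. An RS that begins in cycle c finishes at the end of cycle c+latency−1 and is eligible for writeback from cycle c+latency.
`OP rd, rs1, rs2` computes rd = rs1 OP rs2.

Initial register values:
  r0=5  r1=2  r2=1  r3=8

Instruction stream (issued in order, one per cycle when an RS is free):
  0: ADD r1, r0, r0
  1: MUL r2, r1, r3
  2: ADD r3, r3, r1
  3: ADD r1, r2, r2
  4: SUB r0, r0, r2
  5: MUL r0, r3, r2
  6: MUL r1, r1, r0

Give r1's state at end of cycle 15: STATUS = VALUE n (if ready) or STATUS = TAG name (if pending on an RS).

c1: issue ADD r1<-Add1 | r0:5,r1:Add1,r2:1,r3:8
c2: issue MUL r2<-Mul1 | r0:5,r1:Add1,r2:Mul1,r3:8
c3: CDB Add1=10; issue ADD r3<-Add1 | r0:5,r1:10,r2:Mul1,r3:Add1
c4: issue ADD r1<-Add2 | r0:5,r1:Add2,r2:Mul1,r3:Add1
c5: CDB Add1=18; issue SUB r0<-Add1 | r0:Add1,r1:Add2,r2:Mul1,r3:18
c6: issue MUL r0<-Mul2 | r0:Mul2,r1:Add2,r2:Mul1,r3:18
c7: CDB Mul1=80; issue MUL r1<-Mul1 | r0:Mul2,r1:Mul1,r2:80,r3:18
c8: - | r0:Mul2,r1:Mul1,r2:80,r3:18
c9: CDB Add1=-75 | r0:Mul2,r1:Mul1,r2:80,r3:18
c10: CDB Add2=160 | r0:Mul2,r1:Mul1,r2:80,r3:18
c11: CDB Mul2=1440 | r0:1440,r1:Mul1,r2:80,r3:18
c12: - | r0:1440,r1:Mul1,r2:80,r3:18
c13: - | r0:1440,r1:Mul1,r2:80,r3:18
c14: - | r0:1440,r1:Mul1,r2:80,r3:18
c15: CDB Mul1=230400 | r0:1440,r1:230400,r2:80,r3:18

STATUS = VALUE 230400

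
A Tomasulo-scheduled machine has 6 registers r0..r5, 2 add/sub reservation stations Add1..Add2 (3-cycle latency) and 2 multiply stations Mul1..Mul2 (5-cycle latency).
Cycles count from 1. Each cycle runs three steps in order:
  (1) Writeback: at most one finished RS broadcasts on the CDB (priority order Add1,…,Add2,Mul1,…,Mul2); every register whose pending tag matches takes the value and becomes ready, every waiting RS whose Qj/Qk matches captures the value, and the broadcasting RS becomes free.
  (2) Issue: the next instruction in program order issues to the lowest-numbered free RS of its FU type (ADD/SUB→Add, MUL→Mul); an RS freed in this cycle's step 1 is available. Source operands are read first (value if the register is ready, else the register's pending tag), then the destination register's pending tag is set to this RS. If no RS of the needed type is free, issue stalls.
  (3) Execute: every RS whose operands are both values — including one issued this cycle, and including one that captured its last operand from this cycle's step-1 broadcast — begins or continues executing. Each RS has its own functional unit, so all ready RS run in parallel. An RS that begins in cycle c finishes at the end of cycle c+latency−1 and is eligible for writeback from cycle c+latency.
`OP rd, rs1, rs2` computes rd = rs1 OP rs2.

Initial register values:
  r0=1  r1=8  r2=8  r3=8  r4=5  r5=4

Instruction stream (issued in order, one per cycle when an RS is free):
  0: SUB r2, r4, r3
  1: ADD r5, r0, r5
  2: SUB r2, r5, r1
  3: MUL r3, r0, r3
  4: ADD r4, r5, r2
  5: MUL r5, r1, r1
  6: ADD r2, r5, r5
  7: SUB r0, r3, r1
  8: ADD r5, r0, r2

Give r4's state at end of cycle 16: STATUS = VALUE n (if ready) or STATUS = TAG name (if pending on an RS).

cycle 1: issue SUB r2<-Add1 // r0:1,r1:8,r2:Add1,r3:8,r4:5,r5:4
cycle 2: issue ADD r5<-Add2 // r0:1,r1:8,r2:Add1,r3:8,r4:5,r5:Add2
cycle 3: stall // r0:1,r1:8,r2:Add1,r3:8,r4:5,r5:Add2
cycle 4: CDB Add1=-3; issue SUB r2<-Add1 // r0:1,r1:8,r2:Add1,r3:8,r4:5,r5:Add2
cycle 5: CDB Add2=5; issue MUL r3<-Mul1 // r0:1,r1:8,r2:Add1,r3:Mul1,r4:5,r5:5
cycle 6: issue ADD r4<-Add2 // r0:1,r1:8,r2:Add1,r3:Mul1,r4:Add2,r5:5
cycle 7: issue MUL r5<-Mul2 // r0:1,r1:8,r2:Add1,r3:Mul1,r4:Add2,r5:Mul2
cycle 8: CDB Add1=-3; issue ADD r2<-Add1 // r0:1,r1:8,r2:Add1,r3:Mul1,r4:Add2,r5:Mul2
cycle 9: stall // r0:1,r1:8,r2:Add1,r3:Mul1,r4:Add2,r5:Mul2
cycle 10: CDB Mul1=8; stall // r0:1,r1:8,r2:Add1,r3:8,r4:Add2,r5:Mul2
cycle 11: CDB Add2=2; issue SUB r0<-Add2 // r0:Add2,r1:8,r2:Add1,r3:8,r4:2,r5:Mul2
cycle 12: CDB Mul2=64; stall // r0:Add2,r1:8,r2:Add1,r3:8,r4:2,r5:64
cycle 13: stall // r0:Add2,r1:8,r2:Add1,r3:8,r4:2,r5:64
cycle 14: CDB Add2=0; issue ADD r5<-Add2 // r0:0,r1:8,r2:Add1,r3:8,r4:2,r5:Add2
cycle 15: CDB Add1=128 // r0:0,r1:8,r2:128,r3:8,r4:2,r5:Add2
cycle 16: - // r0:0,r1:8,r2:128,r3:8,r4:2,r5:Add2

STATUS = VALUE 2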